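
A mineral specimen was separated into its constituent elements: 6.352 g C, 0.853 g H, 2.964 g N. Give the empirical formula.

Moles — C: 6.352 / 12.01 = 0.5289 mol; H: 0.853 / 1.008 = 0.8462 mol; N: 2.964 / 14.01 = 0.2116 mol
Divide by the smallest (0.2116 mol N): C 2.500, H 4.000, N 1.000
Scaling by 2: C 5.00, H 8.00, N 2.00 → C5H8N2

C5H8N2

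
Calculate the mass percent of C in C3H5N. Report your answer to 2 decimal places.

Molar mass = 3(12.01) + 5(1.008) + 1(14.01) = 55.080 g/mol
Mass of C per mole = 3 × 12.01 = 36.030 g
% C = 36.030 / 55.080 × 100 = 65.41%

65.41%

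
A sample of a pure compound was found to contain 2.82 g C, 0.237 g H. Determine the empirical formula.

CH

Moles — C: 2.82 / 12.01 = 0.2348 mol; H: 0.237 / 1.008 = 0.2351 mol
Smallest is C at 0.2348 mol; normalising gives C 1.000, H 1.001
→ CH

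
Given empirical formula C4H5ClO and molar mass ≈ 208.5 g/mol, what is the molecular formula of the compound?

Empirical-formula mass = 104.53 g/mol
n = 208.5 / 104.53 = 1.99 ≈ 2
Molecular formula = (C4H5ClO)2 = C8H10Cl2O2

C8H10Cl2O2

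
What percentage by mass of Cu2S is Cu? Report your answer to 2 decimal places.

79.85%

Molar mass = 2(63.55) + 1(32.07) = 159.170 g/mol
Mass of Cu per mole = 2 × 63.55 = 127.100 g
% Cu = 127.100 / 159.170 × 100 = 79.85%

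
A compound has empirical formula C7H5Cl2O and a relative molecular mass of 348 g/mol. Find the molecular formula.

C14H10Cl4O2

Empirical-formula mass = 176.01 g/mol
n = 348 / 176.01 = 1.98 ≈ 2
Molecular formula = (C7H5Cl2O)2 = C14H10Cl4O2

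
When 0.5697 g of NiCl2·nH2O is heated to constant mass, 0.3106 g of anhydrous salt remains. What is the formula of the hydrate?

Mass of water lost = 0.5697 − 0.3106 = 0.2591 g → 0.2591 / 18.02 = 0.01438 mol H2O
Molar mass of NiCl2 = 129.59 g/mol → mol NiCl2 = 0.3106 / 129.59 = 0.002397
n = 0.01438 / 0.002397 = 6.00 ≈ 6 → NiCl2·6H2O

NiCl2·6H2O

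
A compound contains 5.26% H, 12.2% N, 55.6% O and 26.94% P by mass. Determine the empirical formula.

Assume 100 g: 5.26 g H, 12.2 g N, 55.6 g O, 26.94 g P.
Moles — H: 5.26 / 1.008 = 5.218 mol; N: 12.2 / 14.01 = 0.8708 mol; O: 55.6 / 16.00 = 3.475 mol; P: 26.94 / 30.97 = 0.8699 mol
Divide by the smallest (0.8699 mol P): H 5.999, N 1.001, O 3.995, P 1.000
≈ 6:1:4:1 → H6NO4P

H6NO4P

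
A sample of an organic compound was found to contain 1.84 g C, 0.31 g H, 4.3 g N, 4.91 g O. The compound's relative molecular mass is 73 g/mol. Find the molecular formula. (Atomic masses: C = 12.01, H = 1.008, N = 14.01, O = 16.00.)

Moles — C: 1.84 / 12.01 = 0.1532 mol; H: 0.31 / 1.008 = 0.3075 mol; N: 4.3 / 14.01 = 0.3069 mol; O: 4.91 / 16.00 = 0.3069 mol
Divide by the smallest (0.1532 mol C): C 1.000, H 2.007, N 2.003, O 2.003
→ CH2N2O2
Empirical-formula mass = 74.05 g/mol
n = 73 / 74.05 = 0.99 ≈ 1
Molecular formula = empirical formula = CH2N2O2

CH2N2O2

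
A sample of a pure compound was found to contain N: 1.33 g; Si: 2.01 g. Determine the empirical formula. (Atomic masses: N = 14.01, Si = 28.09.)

N4Si3

n(N) = 1.33/14.01 = 0.09493, n(Si) = 2.01/28.09 = 0.07156
Ratios (÷ 0.07156): N 1.327, Si 1.000
Scaling by 3: N 3.98, Si 3.00 → N4Si3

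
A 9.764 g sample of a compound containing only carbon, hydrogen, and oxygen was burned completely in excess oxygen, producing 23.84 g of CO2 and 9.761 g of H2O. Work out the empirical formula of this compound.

mol C = 23.84 / 44.01 = 0.5417; mass C = 0.5417 × 12.01 = 6.506 g
mol H = 2 × (9.761 / 18.02) = 1.083; mass H = 1.083 × 1.008 = 1.092 g
mass O = 9.764 − (7.598) = 2.166 g → mol O = 0.1354
Ratios (÷ 0.1354): C 4.001, H 8.002, O 1.000
→ C4H8O

C4H8O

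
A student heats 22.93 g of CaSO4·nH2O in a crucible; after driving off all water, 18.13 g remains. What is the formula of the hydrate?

Mass of water lost = 22.93 − 18.13 = 4.8 g → 4.8 / 18.02 = 0.2664 mol H2O
Molar mass of CaSO4 = 136.15 g/mol → mol CaSO4 = 18.13 / 136.15 = 0.1332
n = 0.2664 / 0.1332 = 2.00 ≈ 2 → CaSO4·2H2O

CaSO4·2H2O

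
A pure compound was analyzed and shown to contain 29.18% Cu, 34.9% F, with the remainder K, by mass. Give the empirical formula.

CuF4K2

Assume 100 g: 29.18 g Cu, 34.9 g F, 35.92 g K.
n(Cu) = 29.18/63.55 = 0.4592, n(F) = 34.9/19.00 = 1.837, n(K) = 35.92/39.10 = 0.9187
Smallest is Cu at 0.4592 mol; normalising gives Cu 1.000, F 4.000, K 2.001
→ CuF4K2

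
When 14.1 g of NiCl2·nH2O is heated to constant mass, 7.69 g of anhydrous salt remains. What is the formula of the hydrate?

NiCl2·6H2O

Mass of water lost = 14.1 − 7.69 = 6.41 g → 6.41 / 18.02 = 0.3557 mol H2O
Molar mass of NiCl2 = 129.59 g/mol → mol NiCl2 = 7.69 / 129.59 = 0.05934
n = 0.3557 / 0.05934 = 5.99 ≈ 6 → NiCl2·6H2O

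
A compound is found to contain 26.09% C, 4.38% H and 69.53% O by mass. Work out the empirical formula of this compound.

Assume 100 g: 26.09 g C, 4.38 g H, 69.53 g O.
Moles — C: 26.09 / 12.01 = 2.172 mol; H: 4.38 / 1.008 = 4.345 mol; O: 69.53 / 16.00 = 4.346 mol
Divide by the smallest (2.172 mol C): C 1.000, H 2.000, O 2.000
≈ 1:2:2 → CH2O2

CH2O2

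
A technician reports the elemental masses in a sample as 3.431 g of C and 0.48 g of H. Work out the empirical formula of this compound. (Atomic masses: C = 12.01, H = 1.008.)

C3H5

C: 3.431 g ÷ 12.01 g/mol = 0.2857 mol
H: 0.48 g ÷ 1.008 g/mol = 0.4762 mol
Divide by the smallest (0.2857 mol C): C 1.000, H 1.667
Multiply by 3: C 3.00, H 5.00 → C3H5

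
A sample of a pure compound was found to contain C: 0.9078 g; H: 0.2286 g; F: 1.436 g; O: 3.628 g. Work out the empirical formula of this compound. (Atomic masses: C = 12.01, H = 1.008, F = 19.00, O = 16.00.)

Moles — C: 0.9078 / 12.01 = 0.07559 mol; H: 0.2286 / 1.008 = 0.2268 mol; F: 1.436 / 19.00 = 0.07558 mol; O: 3.628 / 16.00 = 0.2268 mol
Divide by the smallest (0.07558 mol F): C 1.000, H 3.001, F 1.000, O 3.000
→ CH3FO3

CH3FO3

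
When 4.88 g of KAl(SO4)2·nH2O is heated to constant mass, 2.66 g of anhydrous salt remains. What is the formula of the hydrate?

KAl(SO4)2·12H2O

Mass of water lost = 4.88 − 2.66 = 2.22 g → 2.22 / 18.02 = 0.1232 mol H2O
Molar mass of KAl(SO4)2 = 258.22 g/mol → mol KAl(SO4)2 = 2.66 / 258.22 = 0.0103
n = 0.1232 / 0.0103 = 11.96 ≈ 12 → KAl(SO4)2·12H2O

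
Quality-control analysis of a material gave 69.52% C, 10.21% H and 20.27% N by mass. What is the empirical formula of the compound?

Assume 100 g: 69.52 g C, 10.21 g H, 20.27 g N.
Moles — C: 69.52 / 12.01 = 5.789 mol; H: 10.21 / 1.008 = 10.13 mol; N: 20.27 / 14.01 = 1.447 mol
Ratios (÷ 1.447): C 4.001, H 7.001, N 1.000
≈ 4:7:1 → C4H7N

C4H7N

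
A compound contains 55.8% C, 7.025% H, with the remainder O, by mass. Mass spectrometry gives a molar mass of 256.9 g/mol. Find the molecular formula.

Assume 100 g: 55.8 g C, 7.025 g H, 37.175 g O.
Moles — C: 55.8 / 12.01 = 4.646 mol; H: 7.025 / 1.008 = 6.969 mol; O: 37.175 / 16.00 = 2.323 mol
Smallest is O at 2.323 mol; normalising gives C 2.000, H 3.000, O 1.000
→ C2H3O
Empirical-formula mass = 43.04 g/mol
n = 256.9 / 43.04 = 5.97 ≈ 6
Molecular formula = (C2H3O)×6 = C12H18O6

C12H18O6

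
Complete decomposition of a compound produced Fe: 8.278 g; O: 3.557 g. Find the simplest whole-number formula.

n(Fe) = 8.278/55.85 = 0.1482, n(O) = 3.557/16.00 = 0.2223
Ratios (÷ 0.1482): Fe 1.000, O 1.500
Scaling by 2: Fe 2.00, O 3.00 → Fe2O3

Fe2O3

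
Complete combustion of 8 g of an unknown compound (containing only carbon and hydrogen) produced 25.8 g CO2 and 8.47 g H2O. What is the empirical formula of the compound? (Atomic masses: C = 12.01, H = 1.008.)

C5H8

mol C = 25.8 / 44.01 = 0.5862; mass C = 0.5862 × 12.01 = 7.041 g
mol H = 2 × (8.47 / 18.02) = 0.9401; mass H = 0.9401 × 1.008 = 0.9476 g
Ratios (÷ 0.5862): C 1.000, H 1.604
×5: C 5.00, H 8.02 → C5H8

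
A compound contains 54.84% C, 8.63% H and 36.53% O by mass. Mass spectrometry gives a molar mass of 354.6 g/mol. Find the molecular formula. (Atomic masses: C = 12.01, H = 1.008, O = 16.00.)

C16H30O8

Assume 100 g: 54.84 g C, 8.63 g H, 36.53 g O.
C: 54.84 g ÷ 12.01 g/mol = 4.566 mol
H: 8.63 g ÷ 1.008 g/mol = 8.562 mol
O: 36.53 g ÷ 16.00 g/mol = 2.283 mol
Ratios (÷ 2.283): C 2.000, H 3.750, O 1.000
Multiply by 4: C 8.00, H 15.00, O 4.00 → C8H15O4
Empirical-formula mass = 175.20 g/mol
n = 354.6 / 175.20 = 2.02 ≈ 2
Molecular formula = (C8H15O4)×2 = C16H30O8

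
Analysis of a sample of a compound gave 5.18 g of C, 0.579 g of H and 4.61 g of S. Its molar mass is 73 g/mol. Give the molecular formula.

C: 5.18 g ÷ 12.01 g/mol = 0.4313 mol
H: 0.579 g ÷ 1.008 g/mol = 0.5744 mol
S: 4.61 g ÷ 32.07 g/mol = 0.1437 mol
Smallest is S at 0.1437 mol; normalising gives C 3.000, H 3.996, S 1.000
Ratio ≈ 3:4:1, so the empirical formula is C3H4S
Empirical-formula mass = 72.13 g/mol
n = 73 / 72.13 = 1.01 ≈ 1
Molecular formula = empirical formula = C3H4S

C3H4S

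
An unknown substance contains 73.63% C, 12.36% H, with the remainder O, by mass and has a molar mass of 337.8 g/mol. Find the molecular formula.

C21H42O3

Assume 100 g: 73.63 g C, 12.36 g H, 14.01 g O.
n(C) = 73.63/12.01 = 6.131, n(H) = 12.36/1.008 = 12.26, n(O) = 14.01/16.00 = 0.8756
Ratios (÷ 0.8756): C 7.002, H 14.004, O 1.000
≈ 7:14:1 → C7H14O
Empirical-formula mass = 114.18 g/mol
n = 337.8 / 114.18 = 2.96 ≈ 3
Molecular formula = (C7H14O)×3 = C21H42O3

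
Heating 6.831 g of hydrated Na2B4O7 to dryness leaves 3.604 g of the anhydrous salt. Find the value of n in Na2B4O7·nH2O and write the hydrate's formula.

Mass of water lost = 6.831 − 3.604 = 3.227 g → 3.227 / 18.02 = 0.1791 mol H2O
Molar mass of Na2B4O7 = 201.22 g/mol → mol Na2B4O7 = 3.604 / 201.22 = 0.01791
n = 0.1791 / 0.01791 = 10.00 ≈ 10 → Na2B4O7·10H2O

Na2B4O7·10H2O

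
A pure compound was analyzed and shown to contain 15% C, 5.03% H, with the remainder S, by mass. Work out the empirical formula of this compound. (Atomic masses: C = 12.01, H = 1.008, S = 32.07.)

Assume 100 g: 15 g C, 5.03 g H, 79.97 g S.
Moles — C: 15 / 12.01 = 1.249 mol; H: 5.03 / 1.008 = 4.99 mol; S: 79.97 / 32.07 = 2.494 mol
Divide by the smallest (1.249 mol C): C 1.000, H 3.995, S 1.997
≈ 1:4:2 → CH4S2

CH4S2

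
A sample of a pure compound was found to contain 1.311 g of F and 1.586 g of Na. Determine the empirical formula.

n(F) = 1.311/19.00 = 0.069, n(Na) = 1.586/22.99 = 0.06899
Divide by the smallest (0.06899 mol Na): F 1.000, Na 1.000
≈ 1:1 → FNa

FNa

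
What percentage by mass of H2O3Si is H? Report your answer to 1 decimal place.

Molar mass = 2(1.008) + 3(16.00) + 1(28.09) = 78.106 g/mol
Mass of H per mole = 2 × 1.008 = 2.016 g
% H = 2.016 / 78.106 × 100 = 2.6%

2.6%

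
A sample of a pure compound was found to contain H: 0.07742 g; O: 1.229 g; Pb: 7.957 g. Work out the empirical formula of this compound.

H: 0.07742 g ÷ 1.008 g/mol = 0.07681 mol
O: 1.229 g ÷ 16.00 g/mol = 0.07681 mol
Pb: 7.957 g ÷ 207.2 g/mol = 0.0384 mol
Ratios (÷ 0.0384): H 2.000, O 2.000, Pb 1.000
Ratio ≈ 2:2:1, so the empirical formula is H2O2Pb

H2O2Pb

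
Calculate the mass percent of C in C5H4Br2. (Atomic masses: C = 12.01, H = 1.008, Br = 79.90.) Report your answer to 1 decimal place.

26.8%

Molar mass = 5(12.01) + 4(1.008) + 2(79.90) = 223.882 g/mol
Mass of C per mole = 5 × 12.01 = 60.050 g
% C = 60.050 / 223.882 × 100 = 26.8%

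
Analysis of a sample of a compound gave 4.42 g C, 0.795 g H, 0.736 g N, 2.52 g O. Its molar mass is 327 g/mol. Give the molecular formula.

n(C) = 4.42/12.01 = 0.368, n(H) = 0.795/1.008 = 0.7887, n(N) = 0.736/14.01 = 0.05253, n(O) = 2.52/16.00 = 0.1575
Smallest is N at 0.05253 mol; normalising gives C 7.006, H 15.013, N 1.000, O 2.998
→ C7H15NO3
Empirical-formula mass = 161.20 g/mol
n = 327 / 161.20 = 2.03 ≈ 2
Molecular formula = (C7H15NO3)×2 = C14H30N2O6

C14H30N2O6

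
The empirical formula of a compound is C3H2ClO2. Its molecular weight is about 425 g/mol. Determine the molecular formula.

Empirical-formula mass = 105.50 g/mol
n = 425 / 105.50 = 4.03 ≈ 4
Molecular formula = (C3H2ClO2)4 = C12H8Cl4O8

C12H8Cl4O8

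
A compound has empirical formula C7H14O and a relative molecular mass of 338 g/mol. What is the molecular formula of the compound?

Empirical-formula mass = 114.18 g/mol
n = 338 / 114.18 = 2.96 ≈ 3
Molecular formula = (C7H14O)3 = C21H42O3

C21H42O3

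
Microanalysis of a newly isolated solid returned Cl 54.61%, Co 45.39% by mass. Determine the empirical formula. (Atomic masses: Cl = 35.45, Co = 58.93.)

Cl2Co

Assume 100 g: 54.61 g Cl, 45.39 g Co.
n(Cl) = 54.61/35.45 = 1.54, n(Co) = 45.39/58.93 = 0.7702
Ratios (÷ 0.7702): Cl 2.000, Co 1.000
≈ 2:1 → Cl2Co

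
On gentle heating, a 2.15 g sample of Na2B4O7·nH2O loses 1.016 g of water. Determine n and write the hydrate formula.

Mass of anhydrous Na2B4O7 = 2.15 − 1.016 = 1.134 g
mol H2O = 1.016 / 18.02 = 0.05638
Molar mass of Na2B4O7 = 201.22 g/mol → mol Na2B4O7 = 1.134 / 201.22 = 0.005636
n = 0.05638 / 0.005636 = 10.00 ≈ 10 → Na2B4O7·10H2O

Na2B4O7·10H2O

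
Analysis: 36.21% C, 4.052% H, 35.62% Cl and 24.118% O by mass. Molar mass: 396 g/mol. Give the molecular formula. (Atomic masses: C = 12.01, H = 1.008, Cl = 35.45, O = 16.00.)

C12H16Cl4O6

Assume 100 g: 36.21 g C, 4.052 g H, 35.62 g Cl, 24.118 g O.
C: 36.21 g ÷ 12.01 g/mol = 3.015 mol
H: 4.052 g ÷ 1.008 g/mol = 4.02 mol
Cl: 35.62 g ÷ 35.45 g/mol = 1.005 mol
O: 24.118 g ÷ 16.00 g/mol = 1.507 mol
Divide by the smallest (1.005 mol Cl): C 3.001, H 4.001, Cl 1.000, O 1.500
×2: C 6.00, H 8.00, Cl 2.00, O 3.00 → C6H8Cl2O3
Empirical-formula mass = 199.02 g/mol
n = 396 / 199.02 = 1.99 ≈ 2
Molecular formula = (C6H8Cl2O3)×2 = C12H16Cl4O6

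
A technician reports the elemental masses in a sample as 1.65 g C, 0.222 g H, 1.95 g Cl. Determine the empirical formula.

n(C) = 1.65/12.01 = 0.1374, n(H) = 0.222/1.008 = 0.2202, n(Cl) = 1.95/35.45 = 0.05501
Divide by the smallest (0.05501 mol Cl): C 2.498, H 4.004, Cl 1.000
×2: C 5.00, H 8.01, Cl 2.00 → C5H8Cl2

C5H8Cl2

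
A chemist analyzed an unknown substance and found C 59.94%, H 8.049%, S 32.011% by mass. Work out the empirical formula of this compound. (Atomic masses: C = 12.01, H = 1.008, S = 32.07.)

Assume 100 g: 59.94 g C, 8.049 g H, 32.011 g S.
Moles — C: 59.94 / 12.01 = 4.991 mol; H: 8.049 / 1.008 = 7.985 mol; S: 32.011 / 32.07 = 0.9982 mol
Ratios (÷ 0.9982): C 5.000, H 8.000, S 1.000
Ratio ≈ 5:8:1, so the empirical formula is C5H8S

C5H8S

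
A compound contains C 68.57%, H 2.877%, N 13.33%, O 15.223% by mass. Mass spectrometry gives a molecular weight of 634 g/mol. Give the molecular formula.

Assume 100 g: 68.57 g C, 2.877 g H, 13.33 g N, 15.223 g O.
n(C) = 68.57/12.01 = 5.709, n(H) = 2.877/1.008 = 2.854, n(N) = 13.33/14.01 = 0.9515, n(O) = 15.223/16.00 = 0.9514
Smallest is O at 0.9514 mol; normalising gives C 6.001, H 3.000, N 1.000, O 1.000
≈ 6:3:1:1 → C6H3NO
Empirical-formula mass = 105.09 g/mol
n = 634 / 105.09 = 6.03 ≈ 6
Molecular formula = (C6H3NO)×6 = C36H18N6O6

C36H18N6O6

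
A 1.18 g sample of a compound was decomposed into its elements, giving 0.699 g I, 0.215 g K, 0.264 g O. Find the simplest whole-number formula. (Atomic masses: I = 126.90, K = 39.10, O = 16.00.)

n(I) = 0.699/126.90 = 0.005508, n(K) = 0.215/39.10 = 0.005499, n(O) = 0.264/16.00 = 0.0165
Ratios (÷ 0.005499): I 1.002, K 1.000, O 3.001
Ratio ≈ 1:1:3, so the empirical formula is IKO3

IKO3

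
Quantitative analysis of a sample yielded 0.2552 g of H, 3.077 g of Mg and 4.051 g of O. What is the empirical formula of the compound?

H2MgO2

n(H) = 0.2552/1.008 = 0.2532, n(Mg) = 3.077/24.31 = 0.1266, n(O) = 4.051/16.00 = 0.2532
Ratios (÷ 0.1266): H 2.000, Mg 1.000, O 2.000
≈ 2:1:2 → H2MgO2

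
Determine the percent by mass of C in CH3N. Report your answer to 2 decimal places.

Molar mass = 1(12.01) + 3(1.008) + 1(14.01) = 29.044 g/mol
Mass of C per mole = 1 × 12.01 = 12.010 g
% C = 12.010 / 29.044 × 100 = 41.35%

41.35%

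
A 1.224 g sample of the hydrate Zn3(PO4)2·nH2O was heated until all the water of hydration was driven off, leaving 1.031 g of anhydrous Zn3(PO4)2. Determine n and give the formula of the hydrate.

Mass of water lost = 1.224 − 1.031 = 0.193 g → 0.193 / 18.02 = 0.01071 mol H2O
Molar mass of Zn3(PO4)2 = 386.08 g/mol → mol Zn3(PO4)2 = 1.031 / 386.08 = 0.00267
n = 0.01071 / 0.00267 = 4.01 ≈ 4 → Zn3(PO4)2·4H2O

Zn3(PO4)2·4H2O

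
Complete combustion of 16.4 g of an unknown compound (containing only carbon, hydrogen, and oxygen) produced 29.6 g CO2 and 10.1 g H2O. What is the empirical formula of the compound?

mol C = 29.6 / 44.01 = 0.6726; mass C = 0.6726 × 12.01 = 8.078 g
mol H = 2 × (10.1 / 18.02) = 1.121; mass H = 1.121 × 1.008 = 1.130 g
mass O = 16.4 − (9.208) = 7.192 g → mol O = 0.4495
Ratios (÷ 0.4495): C 1.496, H 2.494, O 1.000
Scaling by 2: C 2.99, H 4.99, O 2.00 → C3H5O2

C3H5O2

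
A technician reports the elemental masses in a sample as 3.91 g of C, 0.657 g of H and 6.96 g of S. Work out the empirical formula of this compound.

Moles — C: 3.91 / 12.01 = 0.3256 mol; H: 0.657 / 1.008 = 0.6518 mol; S: 6.96 / 32.07 = 0.217 mol
Divide by the smallest (0.217 mol S): C 1.500, H 3.003, S 1.000
×2: C 3.00, H 6.01, S 2.00 → C3H6S2

C3H6S2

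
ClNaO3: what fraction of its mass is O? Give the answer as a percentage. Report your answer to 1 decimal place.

45.1%

Molar mass = 1(35.45) + 1(22.99) + 3(16.00) = 106.440 g/mol
Mass of O per mole = 3 × 16.00 = 48.000 g
% O = 48.000 / 106.440 × 100 = 45.1%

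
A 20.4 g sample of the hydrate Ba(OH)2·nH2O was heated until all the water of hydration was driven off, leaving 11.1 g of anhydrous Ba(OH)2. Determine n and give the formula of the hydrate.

Ba(OH)2·8H2O

Mass of water lost = 20.4 − 11.1 = 9.3 g → 9.3 / 18.02 = 0.5161 mol H2O
Molar mass of Ba(OH)2 = 171.35 g/mol → mol Ba(OH)2 = 11.1 / 171.35 = 0.06478
n = 0.5161 / 0.06478 = 7.97 ≈ 8 → Ba(OH)2·8H2O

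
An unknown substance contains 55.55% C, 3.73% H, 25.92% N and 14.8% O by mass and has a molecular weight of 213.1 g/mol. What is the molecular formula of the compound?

C10H8N4O2

Assume 100 g: 55.55 g C, 3.73 g H, 25.92 g N, 14.8 g O.
n(C) = 55.55/12.01 = 4.625, n(H) = 3.73/1.008 = 3.7, n(N) = 25.92/14.01 = 1.85, n(O) = 14.8/16.00 = 0.925
Smallest is O at 0.925 mol; normalising gives C 5.000, H 4.000, N 2.000, O 1.000
≈ 5:4:2:1 → C5H4N2O
Empirical-formula mass = 108.10 g/mol
n = 213.1 / 108.10 = 1.97 ≈ 2
Molecular formula = (C5H4N2O)×2 = C10H8N4O2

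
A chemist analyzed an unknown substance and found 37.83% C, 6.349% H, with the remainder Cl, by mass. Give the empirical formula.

C2H4Cl

Assume 100 g: 37.83 g C, 6.349 g H, 55.821 g Cl.
C: 37.83 g ÷ 12.01 g/mol = 3.15 mol
H: 6.349 g ÷ 1.008 g/mol = 6.299 mol
Cl: 55.821 g ÷ 35.45 g/mol = 1.575 mol
Ratios (÷ 1.575): C 2.000, H 4.000, Cl 1.000
≈ 2:4:1 → C2H4Cl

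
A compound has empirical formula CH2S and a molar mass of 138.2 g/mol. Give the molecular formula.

Empirical-formula mass = 46.10 g/mol
n = 138.2 / 46.10 = 3.00 ≈ 3
Molecular formula = (CH2S)3 = C3H6S3

C3H6S3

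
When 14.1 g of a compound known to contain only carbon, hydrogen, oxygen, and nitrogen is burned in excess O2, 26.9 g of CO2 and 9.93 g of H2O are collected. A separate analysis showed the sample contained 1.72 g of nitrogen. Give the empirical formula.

mol C = 26.9 / 44.01 = 0.6112; mass C = 0.6112 × 12.01 = 7.341 g
mol H = 2 × (9.93 / 18.02) = 1.102; mass H = 1.102 × 1.008 = 1.111 g
mol N = 1.72 / 14.01 = 0.1228
mass O = 14.1 − (10.17) = 3.928 g → mol O = 0.2455
Divide by the smallest (0.1228 mol N): C 4.979, H 8.977, N 1.000, O 2.000
≈ 5:9:1:2 → C5H9NO2

C5H9NO2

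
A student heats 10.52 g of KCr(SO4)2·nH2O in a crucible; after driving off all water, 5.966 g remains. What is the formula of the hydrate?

Mass of water lost = 10.52 − 5.966 = 4.554 g → 4.554 / 18.02 = 0.2527 mol H2O
Molar mass of KCr(SO4)2 = 283.24 g/mol → mol KCr(SO4)2 = 5.966 / 283.24 = 0.02106
n = 0.2527 / 0.02106 = 12.00 ≈ 12 → KCr(SO4)2·12H2O

KCr(SO4)2·12H2O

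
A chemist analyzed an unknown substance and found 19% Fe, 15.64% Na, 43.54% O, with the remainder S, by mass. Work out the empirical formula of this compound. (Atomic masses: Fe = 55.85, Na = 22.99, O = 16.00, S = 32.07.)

Assume 100 g: 19 g Fe, 15.64 g Na, 43.54 g O, 21.82 g S.
n(Fe) = 19/55.85 = 0.3402, n(Na) = 15.64/22.99 = 0.6803, n(O) = 43.54/16.00 = 2.721, n(S) = 21.82/32.07 = 0.6804
Ratios (÷ 0.3402): Fe 1.000, Na 2.000, O 7.999, S 2.000
Ratio ≈ 1:2:8:2, so the empirical formula is FeNa2O8S2

FeNa2O8S2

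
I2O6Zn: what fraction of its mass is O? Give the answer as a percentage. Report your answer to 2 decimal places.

Molar mass = 2(126.90) + 6(16.00) + 1(65.38) = 415.180 g/mol
Mass of O per mole = 6 × 16.00 = 96.000 g
% O = 96.000 / 415.180 × 100 = 23.12%

23.12%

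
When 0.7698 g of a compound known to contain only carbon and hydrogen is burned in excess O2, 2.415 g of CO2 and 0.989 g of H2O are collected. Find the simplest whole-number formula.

mol C = 2.415 / 44.01 = 0.05487; mass C = 0.05487 × 12.01 = 0.6590 g
mol H = 2 × (0.989 / 18.02) = 0.1098; mass H = 0.1098 × 1.008 = 0.1106 g
Ratios (÷ 0.05487): C 1.000, H 2.000
→ CH2

CH2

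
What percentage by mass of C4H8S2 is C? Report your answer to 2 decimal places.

39.95%

Molar mass = 4(12.01) + 8(1.008) + 2(32.07) = 120.244 g/mol
Mass of C per mole = 4 × 12.01 = 48.040 g
% C = 48.040 / 120.244 × 100 = 39.95%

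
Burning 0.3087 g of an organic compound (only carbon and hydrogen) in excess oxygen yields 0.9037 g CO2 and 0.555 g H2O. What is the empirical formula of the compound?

mol C = 0.9037 / 44.01 = 0.02053; mass C = 0.02053 × 12.01 = 0.2466 g
mol H = 2 × (0.555 / 18.02) = 0.06160; mass H = 0.06160 × 1.008 = 0.06209 g
Smallest is C at 0.02053 mol; normalising gives C 1.000, H 3.000
→ CH3

CH3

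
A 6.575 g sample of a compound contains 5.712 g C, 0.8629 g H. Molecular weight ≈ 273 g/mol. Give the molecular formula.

n(C) = 5.712/12.01 = 0.4756, n(H) = 0.8629/1.008 = 0.8561
Smallest is C at 0.4756 mol; normalising gives C 1.000, H 1.800
Multiply by 5: C 5.00, H 9.00 → C5H9
Empirical-formula mass = 69.12 g/mol
n = 273 / 69.12 = 3.95 ≈ 4
Molecular formula = (C5H9)×4 = C20H36

C20H36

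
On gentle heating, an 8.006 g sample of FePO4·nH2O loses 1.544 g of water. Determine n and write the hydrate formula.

Mass of anhydrous FePO4 = 8.006 − 1.544 = 6.462 g
mol H2O = 1.544 / 18.02 = 0.08568
Molar mass of FePO4 = 150.82 g/mol → mol FePO4 = 6.462 / 150.82 = 0.04285
n = 0.08568 / 0.04285 = 2.00 ≈ 2 → FePO4·2H2O

FePO4·2H2O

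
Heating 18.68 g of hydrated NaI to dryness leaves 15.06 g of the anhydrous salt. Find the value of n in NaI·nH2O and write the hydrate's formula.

NaI·2H2O

Mass of water lost = 18.68 − 15.06 = 3.62 g → 3.62 / 18.02 = 0.2009 mol H2O
Molar mass of NaI = 149.89 g/mol → mol NaI = 15.06 / 149.89 = 0.1005
n = 0.2009 / 0.1005 = 2.00 ≈ 2 → NaI·2H2O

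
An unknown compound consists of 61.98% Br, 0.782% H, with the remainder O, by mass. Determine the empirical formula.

BrHO3

Assume 100 g: 61.98 g Br, 0.782 g H, 37.238 g O.
Br: 61.98 g ÷ 79.90 g/mol = 0.7757 mol
H: 0.782 g ÷ 1.008 g/mol = 0.7758 mol
O: 37.238 g ÷ 16.00 g/mol = 2.327 mol
Divide by the smallest (0.7757 mol Br): Br 1.000, H 1.000, O 3.000
Ratio ≈ 1:1:3, so the empirical formula is BrHO3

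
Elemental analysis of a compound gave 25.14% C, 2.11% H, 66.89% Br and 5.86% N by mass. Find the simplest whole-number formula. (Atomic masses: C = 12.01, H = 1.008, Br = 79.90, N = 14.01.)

Assume 100 g: 25.14 g C, 2.11 g H, 66.89 g Br, 5.86 g N.
Moles — C: 25.14 / 12.01 = 2.093 mol; H: 2.11 / 1.008 = 2.093 mol; Br: 66.89 / 79.90 = 0.8372 mol; N: 5.86 / 14.01 = 0.4183 mol
Divide by the smallest (0.4183 mol N): C 5.005, H 5.005, Br 2.001, N 1.000
→ C5H5Br2N

C5H5Br2N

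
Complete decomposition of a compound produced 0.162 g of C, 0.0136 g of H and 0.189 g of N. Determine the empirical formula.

C: 0.162 g ÷ 12.01 g/mol = 0.01349 mol
H: 0.0136 g ÷ 1.008 g/mol = 0.01349 mol
N: 0.189 g ÷ 14.01 g/mol = 0.01349 mol
Ratios (÷ 0.01349): C 1.000, H 1.000, N 1.000
→ CHN

CHN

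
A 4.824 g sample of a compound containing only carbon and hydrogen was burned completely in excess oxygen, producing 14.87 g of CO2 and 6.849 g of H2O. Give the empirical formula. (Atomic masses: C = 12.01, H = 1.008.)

C4H9

mol C = 14.87 / 44.01 = 0.3379; mass C = 0.3379 × 12.01 = 4.058 g
mol H = 2 × (6.849 / 18.02) = 0.7602; mass H = 0.7602 × 1.008 = 0.7662 g
Divide by the smallest (0.3379 mol C): C 1.000, H 2.250
Scaling by 4: C 4.00, H 9.00 → C4H9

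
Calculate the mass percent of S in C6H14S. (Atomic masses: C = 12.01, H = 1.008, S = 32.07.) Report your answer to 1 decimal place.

Molar mass = 6(12.01) + 14(1.008) + 1(32.07) = 118.242 g/mol
Mass of S per mole = 1 × 32.07 = 32.070 g
% S = 32.070 / 118.242 × 100 = 27.1%

27.1%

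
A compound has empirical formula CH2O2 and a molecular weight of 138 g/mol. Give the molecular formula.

C3H6O6

Empirical-formula mass = 46.03 g/mol
n = 138 / 46.03 = 3.00 ≈ 3
Molecular formula = (CH2O2)3 = C3H6O6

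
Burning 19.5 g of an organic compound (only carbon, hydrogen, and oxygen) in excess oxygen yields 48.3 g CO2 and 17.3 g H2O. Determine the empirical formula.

C4H7O

mol C = 48.3 / 44.01 = 1.097; mass C = 1.097 × 12.01 = 13.18 g
mol H = 2 × (17.3 / 18.02) = 1.920; mass H = 1.920 × 1.008 = 1.935 g
mass O = 19.5 − (15.12) = 4.384 g → mol O = 0.2740
Divide by the smallest (0.274 mol O): C 4.006, H 7.008, O 1.000
→ C4H7O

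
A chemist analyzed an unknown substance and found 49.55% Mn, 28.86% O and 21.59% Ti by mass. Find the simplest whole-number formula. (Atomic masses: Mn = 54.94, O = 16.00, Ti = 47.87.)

Mn2O4Ti

Assume 100 g: 49.55 g Mn, 28.86 g O, 21.59 g Ti.
n(Mn) = 49.55/54.94 = 0.9019, n(O) = 28.86/16.00 = 1.804, n(Ti) = 21.59/47.87 = 0.451
Smallest is Ti at 0.451 mol; normalising gives Mn 2.000, O 3.999, Ti 1.000
≈ 2:4:1 → Mn2O4Ti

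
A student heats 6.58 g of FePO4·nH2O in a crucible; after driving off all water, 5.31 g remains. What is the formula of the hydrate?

Mass of water lost = 6.58 − 5.31 = 1.27 g → 1.27 / 18.02 = 0.07048 mol H2O
Molar mass of FePO4 = 150.82 g/mol → mol FePO4 = 5.31 / 150.82 = 0.03521
n = 0.07048 / 0.03521 = 2.00 ≈ 2 → FePO4·2H2O

FePO4·2H2O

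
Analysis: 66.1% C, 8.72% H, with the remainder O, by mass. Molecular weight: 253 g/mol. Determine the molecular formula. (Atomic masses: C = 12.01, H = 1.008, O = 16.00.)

C14H22O4

Assume 100 g: 66.1 g C, 8.72 g H, 25.18 g O.
Moles — C: 66.1 / 12.01 = 5.504 mol; H: 8.72 / 1.008 = 8.651 mol; O: 25.18 / 16.00 = 1.574 mol
Smallest is O at 1.574 mol; normalising gives C 3.497, H 5.497, O 1.000
×2: C 6.99, H 10.99, O 2.00 → C7H11O2
Empirical-formula mass = 127.16 g/mol
n = 253 / 127.16 = 1.99 ≈ 2
Molecular formula = (C7H11O2)×2 = C14H22O4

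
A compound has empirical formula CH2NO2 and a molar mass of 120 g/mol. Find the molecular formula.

C2H4N2O4

Empirical-formula mass = 60.04 g/mol
n = 120 / 60.04 = 2.00 ≈ 2
Molecular formula = (CH2NO2)2 = C2H4N2O4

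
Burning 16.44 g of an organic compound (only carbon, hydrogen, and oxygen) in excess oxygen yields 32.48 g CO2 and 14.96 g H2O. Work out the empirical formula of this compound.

mol C = 32.48 / 44.01 = 0.7380; mass C = 0.7380 × 12.01 = 8.864 g
mol H = 2 × (14.96 / 18.02) = 1.660; mass H = 1.660 × 1.008 = 1.674 g
mass O = 16.44 − (10.54) = 5.903 g → mol O = 0.3689
Divide by the smallest (0.3689 mol O): C 2.000, H 4.501, O 1.000
×2: C 4.00, H 9.00, O 2.00 → C4H9O2

C4H9O2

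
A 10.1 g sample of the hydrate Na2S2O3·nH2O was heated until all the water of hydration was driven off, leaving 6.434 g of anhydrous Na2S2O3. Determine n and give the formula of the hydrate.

Mass of water lost = 10.1 − 6.434 = 3.666 g → 3.666 / 18.02 = 0.2034 mol H2O
Molar mass of Na2S2O3 = 158.12 g/mol → mol Na2S2O3 = 6.434 / 158.12 = 0.04069
n = 0.2034 / 0.04069 = 5.00 ≈ 5 → Na2S2O3·5H2O

Na2S2O3·5H2O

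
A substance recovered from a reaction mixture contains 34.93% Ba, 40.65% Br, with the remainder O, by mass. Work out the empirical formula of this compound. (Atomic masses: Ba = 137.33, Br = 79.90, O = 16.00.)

Assume 100 g: 34.93 g Ba, 40.65 g Br, 24.42 g O.
Ba: 34.93 g ÷ 137.33 g/mol = 0.2544 mol
Br: 40.65 g ÷ 79.90 g/mol = 0.5088 mol
O: 24.42 g ÷ 16.00 g/mol = 1.526 mol
Divide by the smallest (0.2544 mol Ba): Ba 1.000, Br 2.000, O 6.001
Ratio ≈ 1:2:6, so the empirical formula is BaBr2O6

BaBr2O6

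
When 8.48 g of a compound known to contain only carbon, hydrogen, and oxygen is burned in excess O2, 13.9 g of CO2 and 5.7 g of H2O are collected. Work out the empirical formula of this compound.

mol C = 13.9 / 44.01 = 0.3158; mass C = 0.3158 × 12.01 = 3.793 g
mol H = 2 × (5.7 / 18.02) = 0.6326; mass H = 0.6326 × 1.008 = 0.6377 g
mass O = 8.48 − (4.431) = 4.049 g → mol O = 0.2531
Divide by the smallest (0.2531 mol O): C 1.248, H 2.500, O 1.000
×4: C 4.99, H 10.00, O 4.00 → C5H10O4

C5H10O4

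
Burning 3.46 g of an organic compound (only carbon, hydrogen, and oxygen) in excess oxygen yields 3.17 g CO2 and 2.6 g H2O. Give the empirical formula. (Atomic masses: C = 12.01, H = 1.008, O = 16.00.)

CH4O2

mol C = 3.17 / 44.01 = 0.07203; mass C = 0.07203 × 12.01 = 0.8651 g
mol H = 2 × (2.6 / 18.02) = 0.2886; mass H = 0.2886 × 1.008 = 0.2909 g
mass O = 3.46 − (1.156) = 2.304 g → mol O = 0.1440
Divide by the smallest (0.07203 mol C): C 1.000, H 4.006, O 1.999
→ CH4O2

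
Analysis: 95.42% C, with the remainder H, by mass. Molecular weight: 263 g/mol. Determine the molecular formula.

Assume 100 g: 95.42 g C, 4.58 g H.
Moles — C: 95.42 / 12.01 = 7.945 mol; H: 4.58 / 1.008 = 4.544 mol
Divide by the smallest (4.544 mol H): C 1.749, H 1.000
Multiply by 4: C 6.99, H 4.00 → C7H4
Empirical-formula mass = 88.10 g/mol
n = 263 / 88.10 = 2.99 ≈ 3
Molecular formula = (C7H4)×3 = C21H12

C21H12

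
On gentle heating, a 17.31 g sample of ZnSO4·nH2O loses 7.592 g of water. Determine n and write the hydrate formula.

Mass of anhydrous ZnSO4 = 17.31 − 7.592 = 9.718 g
mol H2O = 7.592 / 18.02 = 0.4213
Molar mass of ZnSO4 = 161.45 g/mol → mol ZnSO4 = 9.718 / 161.45 = 0.06019
n = 0.4213 / 0.06019 = 7.00 ≈ 7 → ZnSO4·7H2O

ZnSO4·7H2O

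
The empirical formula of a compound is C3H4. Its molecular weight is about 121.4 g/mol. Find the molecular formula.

Empirical-formula mass = 40.06 g/mol
n = 121.4 / 40.06 = 3.03 ≈ 3
Molecular formula = (C3H4)3 = C9H12

C9H12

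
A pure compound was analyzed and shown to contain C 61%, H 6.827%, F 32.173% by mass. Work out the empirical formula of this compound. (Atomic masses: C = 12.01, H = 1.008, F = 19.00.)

C3H4F

Assume 100 g: 61 g C, 6.827 g H, 32.173 g F.
Moles — C: 61 / 12.01 = 5.079 mol; H: 6.827 / 1.008 = 6.773 mol; F: 32.173 / 19.00 = 1.693 mol
Ratios (÷ 1.693): C 3.000, H 4.000, F 1.000
≈ 3:4:1 → C3H4F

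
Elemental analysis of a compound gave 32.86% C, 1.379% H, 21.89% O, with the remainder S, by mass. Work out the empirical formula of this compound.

Assume 100 g: 32.86 g C, 1.379 g H, 21.89 g O, 43.871 g S.
Moles — C: 32.86 / 12.01 = 2.736 mol; H: 1.379 / 1.008 = 1.368 mol; O: 21.89 / 16.00 = 1.368 mol; S: 43.871 / 32.07 = 1.368 mol
Smallest is S at 1.368 mol; normalising gives C 2.000, H 1.000, O 1.000, S 1.000
Ratio ≈ 2:1:1:1, so the empirical formula is C2HOS

C2HOS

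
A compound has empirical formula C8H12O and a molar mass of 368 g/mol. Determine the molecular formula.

C24H36O3

Empirical-formula mass = 124.18 g/mol
n = 368 / 124.18 = 2.96 ≈ 3
Molecular formula = (C8H12O)3 = C24H36O3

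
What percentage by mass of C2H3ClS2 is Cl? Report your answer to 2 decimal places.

27.99%

Molar mass = 2(12.01) + 3(1.008) + 1(35.45) + 2(32.07) = 126.634 g/mol
Mass of Cl per mole = 1 × 35.45 = 35.450 g
% Cl = 35.450 / 126.634 × 100 = 27.99%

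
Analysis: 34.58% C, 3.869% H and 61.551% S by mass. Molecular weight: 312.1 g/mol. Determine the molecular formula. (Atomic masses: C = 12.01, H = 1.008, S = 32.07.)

C9H12S6

Assume 100 g: 34.58 g C, 3.869 g H, 61.551 g S.
Moles — C: 34.58 / 12.01 = 2.879 mol; H: 3.869 / 1.008 = 3.838 mol; S: 61.551 / 32.07 = 1.919 mol
Divide by the smallest (1.919 mol S): C 1.500, H 2.000, S 1.000
Multiply by 2: C 3.00, H 4.00, S 2.00 → C3H4S2
Empirical-formula mass = 104.20 g/mol
n = 312.1 / 104.20 = 3.00 ≈ 3
Molecular formula = (C3H4S2)×3 = C9H12S6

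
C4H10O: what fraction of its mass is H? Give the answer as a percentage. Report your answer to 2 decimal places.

13.60%

Molar mass = 4(12.01) + 10(1.008) + 1(16.00) = 74.120 g/mol
Mass of H per mole = 10 × 1.008 = 10.080 g
% H = 10.080 / 74.120 × 100 = 13.60%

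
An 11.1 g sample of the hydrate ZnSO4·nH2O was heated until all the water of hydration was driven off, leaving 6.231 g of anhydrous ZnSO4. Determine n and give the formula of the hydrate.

ZnSO4·7H2O

Mass of water lost = 11.1 − 6.231 = 4.869 g → 4.869 / 18.02 = 0.2702 mol H2O
Molar mass of ZnSO4 = 161.45 g/mol → mol ZnSO4 = 6.231 / 161.45 = 0.03859
n = 0.2702 / 0.03859 = 7.00 ≈ 7 → ZnSO4·7H2O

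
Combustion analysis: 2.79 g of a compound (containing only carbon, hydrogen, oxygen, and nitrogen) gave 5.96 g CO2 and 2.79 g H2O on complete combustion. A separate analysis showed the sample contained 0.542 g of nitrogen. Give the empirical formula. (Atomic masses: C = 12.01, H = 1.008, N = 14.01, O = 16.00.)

C7H16N2O

mol C = 5.96 / 44.01 = 0.1354; mass C = 0.1354 × 12.01 = 1.626 g
mol H = 2 × (2.79 / 18.02) = 0.3097; mass H = 0.3097 × 1.008 = 0.3121 g
mol N = 0.542 / 14.01 = 0.03869
mass O = 2.79 − (2.481) = 0.3094 g → mol O = 0.01934
Smallest is O at 0.01934 mol; normalising gives C 7.003, H 16.012, N 2.000, O 1.000
→ C7H16N2O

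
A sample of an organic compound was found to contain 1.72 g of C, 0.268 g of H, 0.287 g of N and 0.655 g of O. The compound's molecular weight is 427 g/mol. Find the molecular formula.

Moles — C: 1.72 / 12.01 = 0.1432 mol; H: 0.268 / 1.008 = 0.2659 mol; N: 0.287 / 14.01 = 0.02049 mol; O: 0.655 / 16.00 = 0.04094 mol
Ratios (÷ 0.02049): C 6.991, H 12.979, N 1.000, O 1.998
Ratio ≈ 7:13:1:2, so the empirical formula is C7H13NO2
Empirical-formula mass = 143.18 g/mol
n = 427 / 143.18 = 2.98 ≈ 3
Molecular formula = (C7H13NO2)×3 = C21H39N3O6

C21H39N3O6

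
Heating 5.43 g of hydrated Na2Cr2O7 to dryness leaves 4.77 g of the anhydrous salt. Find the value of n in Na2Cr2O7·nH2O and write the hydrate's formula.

Na2Cr2O7·2H2O

Mass of water lost = 5.43 − 4.77 = 0.66 g → 0.66 / 18.02 = 0.03663 mol H2O
Molar mass of Na2Cr2O7 = 261.98 g/mol → mol Na2Cr2O7 = 4.77 / 261.98 = 0.01821
n = 0.03663 / 0.01821 = 2.01 ≈ 2 → Na2Cr2O7·2H2O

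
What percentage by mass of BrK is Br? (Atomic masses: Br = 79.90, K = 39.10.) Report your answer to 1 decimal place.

67.1%

Molar mass = 1(79.90) + 1(39.10) = 119.000 g/mol
Mass of Br per mole = 1 × 79.90 = 79.900 g
% Br = 79.900 / 119.000 × 100 = 67.1%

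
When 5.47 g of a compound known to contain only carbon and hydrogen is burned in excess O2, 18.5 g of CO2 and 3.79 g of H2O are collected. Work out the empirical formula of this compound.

mol C = 18.5 / 44.01 = 0.4204; mass C = 0.4204 × 12.01 = 5.049 g
mol H = 2 × (3.79 / 18.02) = 0.4206; mass H = 0.4206 × 1.008 = 0.4240 g
Ratios (÷ 0.4204): C 1.000, H 1.001
≈ 1:1 → CH

CH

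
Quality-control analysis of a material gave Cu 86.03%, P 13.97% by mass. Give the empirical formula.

Assume 100 g: 86.03 g Cu, 13.97 g P.
Moles — Cu: 86.03 / 63.55 = 1.354 mol; P: 13.97 / 30.97 = 0.4511 mol
Ratios (÷ 0.4511): Cu 3.001, P 1.000
→ Cu3P

Cu3P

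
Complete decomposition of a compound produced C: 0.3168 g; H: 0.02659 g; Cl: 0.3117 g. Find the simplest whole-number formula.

C3H3Cl

n(C) = 0.3168/12.01 = 0.02638, n(H) = 0.02659/1.008 = 0.02638, n(Cl) = 0.3117/35.45 = 0.008793
Smallest is Cl at 0.008793 mol; normalising gives C 3.000, H 3.000, Cl 1.000
≈ 3:3:1 → C3H3Cl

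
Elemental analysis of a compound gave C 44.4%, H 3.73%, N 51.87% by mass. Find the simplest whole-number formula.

CHN

Assume 100 g: 44.4 g C, 3.73 g H, 51.87 g N.
Moles — C: 44.4 / 12.01 = 3.697 mol; H: 3.73 / 1.008 = 3.7 mol; N: 51.87 / 14.01 = 3.702 mol
Ratios (÷ 3.697): C 1.000, H 1.001, N 1.001
≈ 1:1:1 → CHN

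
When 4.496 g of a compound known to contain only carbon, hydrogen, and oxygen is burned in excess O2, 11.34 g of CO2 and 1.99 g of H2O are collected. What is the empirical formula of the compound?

mol C = 11.34 / 44.01 = 0.2577; mass C = 0.2577 × 12.01 = 3.095 g
mol H = 2 × (1.99 / 18.02) = 0.2209; mass H = 0.2209 × 1.008 = 0.2226 g
mass O = 4.496 − (3.317) = 1.179 g → mol O = 0.07367
Ratios (÷ 0.07367): C 3.497, H 2.998, O 1.000
Multiply by 2: C 6.99, H 6.00, O 2.00 → C7H6O2

C7H6O2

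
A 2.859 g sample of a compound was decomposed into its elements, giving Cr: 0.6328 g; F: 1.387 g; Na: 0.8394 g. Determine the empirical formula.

Moles — Cr: 0.6328 / 52.00 = 0.01217 mol; F: 1.387 / 19.00 = 0.073 mol; Na: 0.8394 / 22.99 = 0.03651 mol
Ratios (÷ 0.01217): Cr 1.000, F 5.999, Na 3.000
Ratio ≈ 1:6:3, so the empirical formula is CrF6Na3

CrF6Na3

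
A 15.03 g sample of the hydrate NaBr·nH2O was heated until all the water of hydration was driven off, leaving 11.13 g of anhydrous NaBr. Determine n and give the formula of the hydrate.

NaBr·2H2O

Mass of water lost = 15.03 − 11.13 = 3.9 g → 3.9 / 18.02 = 0.2164 mol H2O
Molar mass of NaBr = 102.89 g/mol → mol NaBr = 11.13 / 102.89 = 0.1082
n = 0.2164 / 0.1082 = 2.00 ≈ 2 → NaBr·2H2O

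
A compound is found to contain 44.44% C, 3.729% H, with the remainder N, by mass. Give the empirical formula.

CHN

Assume 100 g: 44.44 g C, 3.729 g H, 51.831 g N.
Moles — C: 44.44 / 12.01 = 3.7 mol; H: 3.729 / 1.008 = 3.699 mol; N: 51.831 / 14.01 = 3.7 mol
Divide by the smallest (3.699 mol H): C 1.000, H 1.000, N 1.000
Ratio ≈ 1:1:1, so the empirical formula is CHN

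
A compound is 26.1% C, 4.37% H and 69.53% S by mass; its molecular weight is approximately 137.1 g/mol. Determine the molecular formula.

C3H6S3

Assume 100 g: 26.1 g C, 4.37 g H, 69.53 g S.
n(C) = 26.1/12.01 = 2.173, n(H) = 4.37/1.008 = 4.335, n(S) = 69.53/32.07 = 2.168
Divide by the smallest (2.168 mol S): C 1.002, H 2.000, S 1.000
≈ 1:2:1 → CH2S
Empirical-formula mass = 46.10 g/mol
n = 137.1 / 46.10 = 2.97 ≈ 3
Molecular formula = (CH2S)×3 = C3H6S3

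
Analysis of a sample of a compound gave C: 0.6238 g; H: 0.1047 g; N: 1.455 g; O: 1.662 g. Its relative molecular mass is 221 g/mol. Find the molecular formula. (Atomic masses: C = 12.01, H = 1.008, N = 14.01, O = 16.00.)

n(C) = 0.6238/12.01 = 0.05194, n(H) = 0.1047/1.008 = 0.1039, n(N) = 1.455/14.01 = 0.1039, n(O) = 1.662/16.00 = 0.1039
Smallest is C at 0.05194 mol; normalising gives C 1.000, H 2.000, N 2.000, O 2.000
Ratio ≈ 1:2:2:2, so the empirical formula is CH2N2O2
Empirical-formula mass = 74.05 g/mol
n = 221 / 74.05 = 2.98 ≈ 3
Molecular formula = (CH2N2O2)×3 = C3H6N6O6

C3H6N6O6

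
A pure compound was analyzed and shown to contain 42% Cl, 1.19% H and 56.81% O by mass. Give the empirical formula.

Assume 100 g: 42 g Cl, 1.19 g H, 56.81 g O.
Cl: 42 g ÷ 35.45 g/mol = 1.185 mol
H: 1.19 g ÷ 1.008 g/mol = 1.181 mol
O: 56.81 g ÷ 16.00 g/mol = 3.551 mol
Divide by the smallest (1.181 mol H): Cl 1.004, H 1.000, O 3.008
→ ClHO3

ClHO3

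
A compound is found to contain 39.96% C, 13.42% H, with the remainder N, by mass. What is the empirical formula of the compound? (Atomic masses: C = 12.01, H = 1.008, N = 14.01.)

CH4N

Assume 100 g: 39.96 g C, 13.42 g H, 46.62 g N.
C: 39.96 g ÷ 12.01 g/mol = 3.327 mol
H: 13.42 g ÷ 1.008 g/mol = 13.31 mol
N: 46.62 g ÷ 14.01 g/mol = 3.328 mol
Ratios (÷ 3.327): C 1.000, H 4.001, N 1.000
Ratio ≈ 1:4:1, so the empirical formula is CH4N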